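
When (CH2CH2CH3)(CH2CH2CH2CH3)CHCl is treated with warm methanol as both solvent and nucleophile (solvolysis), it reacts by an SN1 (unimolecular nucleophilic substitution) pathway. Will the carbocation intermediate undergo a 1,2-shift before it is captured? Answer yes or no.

no

The first-formed carbocation is secondary.
No single 1,2-shift to an adjacent carbon would produce a more-substituted cation than the one already present, so no rearrangement occurs.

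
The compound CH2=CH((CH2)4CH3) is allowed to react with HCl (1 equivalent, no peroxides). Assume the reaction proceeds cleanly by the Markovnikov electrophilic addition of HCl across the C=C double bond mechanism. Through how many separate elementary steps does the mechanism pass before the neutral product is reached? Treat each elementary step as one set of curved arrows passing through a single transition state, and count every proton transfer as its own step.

Step 1: Electrophilic addition begins with the π(C=C) electrons forming a bond to the proton of HCl. Following Markovnikov's rule, the resulting cation is secondary. The H–Cl bond breaks heterolytically, releasing Cl⁻.
(No 1,2-shift: no single shift to an adjacent carbon would give a more stable cation.)
Step 2: Cl⁻ captures the cation: a lone pair on Cl⁻ fills the empty p orbital, producing the alkyl halide product.
Total: 2 elementary steps.

2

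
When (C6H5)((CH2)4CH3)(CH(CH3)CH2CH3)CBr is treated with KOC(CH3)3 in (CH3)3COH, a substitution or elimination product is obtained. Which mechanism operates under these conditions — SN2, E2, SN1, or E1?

Conditions: a strong/bulky base with a tertiary substrate bearing a β-hydrogen.
These conditions are the textbook signature of the E2 pathway.
A strong (often hindered) base removes a β-H in concert with loss of the leaving group — bimolecular elimination.

E2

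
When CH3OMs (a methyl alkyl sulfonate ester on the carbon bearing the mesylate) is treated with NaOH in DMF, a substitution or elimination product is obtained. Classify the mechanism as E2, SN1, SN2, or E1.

Conditions: a methyl substrate with a strong nucleophile in the polar aprotic solvent DMF.
These conditions are the textbook signature of the SN2 pathway.
An unhindered substrate with a strong nucleophile in a polar aprotic solvent favours one-step backside displacement.

SN2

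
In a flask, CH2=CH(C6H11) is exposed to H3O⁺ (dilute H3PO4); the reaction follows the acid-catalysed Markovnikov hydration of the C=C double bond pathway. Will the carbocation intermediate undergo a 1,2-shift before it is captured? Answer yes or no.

The first-formed carbocation is secondary.
The adjacent cyclohexyl carbon already bears 2 other carbon substituents and has a hydrogen to migrate; after a 1,2-hydride shift from that carbon the positive charge sits on a tertiary centre.
Tertiary is more stable than secondary, so the shift occurs.

yes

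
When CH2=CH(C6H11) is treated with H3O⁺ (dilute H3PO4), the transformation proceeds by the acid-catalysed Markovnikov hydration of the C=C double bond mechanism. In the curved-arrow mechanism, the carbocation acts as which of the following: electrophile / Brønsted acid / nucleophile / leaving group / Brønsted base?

electrophile

Step 3: Water acts as the nucleophile: an oxygen lone pair bonds to the cationic carbon, giving an oxonium-ion intermediate.
The carbocation accepts an electron pair into an empty or π* orbital — it is the electrophile.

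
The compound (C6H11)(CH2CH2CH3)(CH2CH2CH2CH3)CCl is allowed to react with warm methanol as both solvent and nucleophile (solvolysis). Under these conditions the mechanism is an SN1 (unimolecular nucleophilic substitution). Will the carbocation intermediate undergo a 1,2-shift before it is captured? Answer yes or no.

no

The first-formed carbocation is tertiary.
No single 1,2-shift to an adjacent carbon would produce a more-substituted cation than the one already present, so no rearrangement occurs.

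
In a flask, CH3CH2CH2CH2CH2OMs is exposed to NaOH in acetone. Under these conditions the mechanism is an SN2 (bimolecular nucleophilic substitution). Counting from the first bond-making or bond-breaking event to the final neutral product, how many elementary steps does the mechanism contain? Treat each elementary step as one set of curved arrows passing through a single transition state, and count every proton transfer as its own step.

Step 1: OH⁻ attacks the back face of the α-carbon while MsO⁻ departs with the C–O bonding pair — a single concerted displacement through a pentacoordinate transition state.
Total: 1 elementary step.

1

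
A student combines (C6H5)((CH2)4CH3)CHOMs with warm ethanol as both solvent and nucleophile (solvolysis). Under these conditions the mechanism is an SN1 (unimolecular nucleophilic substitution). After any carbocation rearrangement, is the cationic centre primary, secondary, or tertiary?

Step 1: The C–O bond breaks with both electrons going to the mesylate; MsO⁻ leaves and a secondary carbocation remains.
No single 1,2-shift to an adjacent carbon would give a more-substituted cation, so no rearrangement occurs.

secondary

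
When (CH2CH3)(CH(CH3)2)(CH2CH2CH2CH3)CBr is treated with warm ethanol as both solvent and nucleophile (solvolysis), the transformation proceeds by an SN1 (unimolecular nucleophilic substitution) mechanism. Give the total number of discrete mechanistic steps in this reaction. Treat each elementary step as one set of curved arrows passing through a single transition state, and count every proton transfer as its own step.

Step 1: Ionisation: the C–Br σ-bond cleaves heterolytically; both bonding electrons depart with Br⁻, leaving a tertiary carbocation at the α-carbon.
(No 1,2-shift: no single shift to an adjacent carbon would give a more stable cation.)
Step 2: CH3CH2OH donates an oxygen lone pair into the empty p orbital of the cation, giving a protonated ether (an oxonium ion).
Step 3: Proton transfer from the O–H of the oxonium ion to a solvent molecule delivers the neutral ether.
Total: 3 elementary steps.

3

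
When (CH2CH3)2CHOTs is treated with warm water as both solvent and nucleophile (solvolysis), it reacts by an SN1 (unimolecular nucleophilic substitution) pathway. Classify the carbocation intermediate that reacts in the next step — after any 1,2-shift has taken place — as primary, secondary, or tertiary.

Step 1: Ionisation: the C–O σ-bond cleaves heterolytically; both bonding electrons depart with TsO⁻, leaving a secondary carbocation at the α-carbon.
No single 1,2-shift to an adjacent carbon would give a more-substituted cation, so no rearrangement occurs.

secondary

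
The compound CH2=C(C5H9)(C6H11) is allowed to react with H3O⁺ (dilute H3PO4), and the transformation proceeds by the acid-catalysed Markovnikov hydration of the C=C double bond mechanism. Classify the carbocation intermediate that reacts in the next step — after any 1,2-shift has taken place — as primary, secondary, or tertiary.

Step 1: The π electrons of the C=C bond attack a proton of H3O⁺; Markovnikov addition places the new C–H on the less-substituted alkene carbon, so the positive charge ends up on the more-substituted carbon — a tertiary carbocation. H2O is released.
No single 1,2-shift to an adjacent carbon would give a more-substituted cation, so no rearrangement occurs.

tertiary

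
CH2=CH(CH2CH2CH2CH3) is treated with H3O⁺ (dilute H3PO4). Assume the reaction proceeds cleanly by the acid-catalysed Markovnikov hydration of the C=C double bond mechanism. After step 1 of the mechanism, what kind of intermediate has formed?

Step 1: Protonation of the alkene by H3O⁺: the π bond acts as the nucleophile and picks up H⁺, giving the more stable (Markovnikov) secondary carbocation. H2O is released.
After step 1 the species present is a secondary carbocation.

secondary carbocation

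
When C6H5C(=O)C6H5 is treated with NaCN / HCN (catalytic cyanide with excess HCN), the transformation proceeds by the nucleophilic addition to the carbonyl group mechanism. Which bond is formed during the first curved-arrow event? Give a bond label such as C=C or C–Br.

C–C

Step 1: Nucleophilic addition: CN⁻ adds to the carbonyl carbon, pushing the π(C=O) electron pair onto oxygen and giving a tetrahedral alkoxide.
The bond formed in this step is the C–C bond.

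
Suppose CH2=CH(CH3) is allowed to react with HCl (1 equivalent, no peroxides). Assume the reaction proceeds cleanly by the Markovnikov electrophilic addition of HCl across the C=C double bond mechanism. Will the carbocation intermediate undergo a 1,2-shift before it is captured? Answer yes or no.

no

The first-formed carbocation is secondary.
No single 1,2-shift to an adjacent carbon would produce a more-substituted cation than the one already present, so no rearrangement occurs.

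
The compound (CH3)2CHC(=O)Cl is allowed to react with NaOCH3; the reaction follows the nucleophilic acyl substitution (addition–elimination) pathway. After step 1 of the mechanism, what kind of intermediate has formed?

tetrahedral intermediate

Step 1: Nucleophilic addition of CH3O⁻ to the acyl carbon breaks the π(C=O) bond and yields a tetrahedral, anionic intermediate.
After step 1 the species present is a tetrahedral intermediate.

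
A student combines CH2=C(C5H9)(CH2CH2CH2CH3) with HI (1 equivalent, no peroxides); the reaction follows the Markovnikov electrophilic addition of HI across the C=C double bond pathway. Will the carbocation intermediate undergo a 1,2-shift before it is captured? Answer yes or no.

The first-formed carbocation is tertiary.
No single 1,2-shift to an adjacent carbon would produce a more-substituted cation than the one already present, so no rearrangement occurs.

no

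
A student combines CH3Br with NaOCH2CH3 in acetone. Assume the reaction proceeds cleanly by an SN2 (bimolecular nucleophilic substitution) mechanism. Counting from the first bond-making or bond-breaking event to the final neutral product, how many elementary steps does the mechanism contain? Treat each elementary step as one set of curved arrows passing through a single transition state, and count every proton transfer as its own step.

1

Step 1: The ethoxide nucleophile donates a lone pair from O to the α-carbon in a backside attack; simultaneously the C–Br σ-bond breaks and both of its electrons leave with Br⁻. One concerted step with inversion of configuration.
Total: 1 elementary step.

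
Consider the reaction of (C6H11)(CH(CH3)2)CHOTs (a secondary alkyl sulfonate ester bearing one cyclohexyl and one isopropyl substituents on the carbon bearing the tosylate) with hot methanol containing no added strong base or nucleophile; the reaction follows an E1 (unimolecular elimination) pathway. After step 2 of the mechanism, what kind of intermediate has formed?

tertiary carbocation

Step 1: Ionisation: the C–O σ-bond cleaves heterolytically; both bonding electrons depart with TsO⁻, leaving a secondary carbocation at the α-carbon.
Step 2: A hydride (H with its bonding pair) migrates from the adjacent cyclohexyl carbon to the cationic centre — a 1,2-hydride shift — upgrading the secondary cation to a tertiary one.
After step 2 the species present is a tertiary carbocation.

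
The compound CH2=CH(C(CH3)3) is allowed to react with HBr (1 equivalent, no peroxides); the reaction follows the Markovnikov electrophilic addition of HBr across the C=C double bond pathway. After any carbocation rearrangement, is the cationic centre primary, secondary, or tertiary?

Step 1: The π electrons of the C=C bond attack a proton of HBr; Markovnikov addition places the new C–H on the less-substituted alkene carbon, so the positive charge ends up on the more-substituted carbon — a secondary carbocation. The H–Br bond breaks heterolytically, releasing Br⁻.
Step 2: Carbocation rearrangement: a 1,2-methyl shift from the adjacent tert-butyl carbon converts the initially-formed secondary cation into the more stable tertiary cation.
The cation rearranges from secondary to tertiary via a 1,2-methyl shift from the adjacent tert-butyl carbon; the tertiary cation is what reacts next.

tertiary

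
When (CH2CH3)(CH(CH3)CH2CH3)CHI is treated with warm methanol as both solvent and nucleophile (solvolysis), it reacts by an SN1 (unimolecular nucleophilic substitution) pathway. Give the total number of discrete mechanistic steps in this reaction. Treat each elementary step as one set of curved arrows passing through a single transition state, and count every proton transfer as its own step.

4

Step 1: Ionisation: the C–I σ-bond cleaves heterolytically; both bonding electrons depart with I⁻, leaving a secondary carbocation at the α-carbon.
Step 2: Carbocation rearrangement: a 1,2-hydride shift from the adjacent sec-butyl carbon converts the initially-formed secondary cation into the more stable tertiary cation.
Step 3: Nucleophilic capture: the oxygen of CH3OH bonds to the cationic carbon, producing an oxonium-ion intermediate.
Step 4: Proton transfer from the O–H of the oxonium ion to a solvent molecule delivers the neutral ether.
Total: 4 elementary steps.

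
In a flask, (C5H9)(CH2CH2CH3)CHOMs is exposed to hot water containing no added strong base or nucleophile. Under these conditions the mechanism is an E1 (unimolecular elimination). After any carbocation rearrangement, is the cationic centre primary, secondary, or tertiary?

tertiary

Step 1: Unassisted departure of MsO⁻ (taking the C–O bonding pair) generates a secondary carbocation.
Step 2: Carbocation rearrangement: a 1,2-hydride shift from the adjacent cyclopentyl carbon converts the initially-formed secondary cation into the more stable tertiary cation.
The cation rearranges from secondary to tertiary via a 1,2-hydride shift from the adjacent cyclopentyl carbon; the tertiary cation is what reacts next.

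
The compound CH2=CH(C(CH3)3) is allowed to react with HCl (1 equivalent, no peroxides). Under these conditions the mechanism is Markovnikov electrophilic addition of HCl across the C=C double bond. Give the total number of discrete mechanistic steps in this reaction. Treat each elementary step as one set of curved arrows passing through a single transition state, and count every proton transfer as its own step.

Step 1: The π electrons of the C=C bond attack a proton of HCl; Markovnikov addition places the new C–H on the less-substituted alkene carbon, so the positive charge ends up on the more-substituted carbon — a secondary carbocation. The H–Cl bond breaks heterolytically, releasing Cl⁻.
Step 2: A methyl group with its bonding pair migrates from the adjacent tert-butyl carbon to the cationic centre — a 1,2-methyl shift — upgrading the secondary cation to a tertiary one.
Step 3: Cl⁻ captures the cation: a lone pair on Cl⁻ fills the empty p orbital, producing the alkyl halide product.
Total: 3 elementary steps.

3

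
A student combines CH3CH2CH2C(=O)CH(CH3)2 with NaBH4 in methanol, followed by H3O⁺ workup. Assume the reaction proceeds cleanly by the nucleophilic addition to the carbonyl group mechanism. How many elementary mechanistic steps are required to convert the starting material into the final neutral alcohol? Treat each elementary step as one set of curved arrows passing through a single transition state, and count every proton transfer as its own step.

Step 1: Nucleophilic addition: H⁻ (delivered from BH4⁻) adds to the carbonyl carbon, pushing the π(C=O) electron pair onto oxygen and giving a tetrahedral alkoxide.
Step 2: On H3O⁺ workup the alkoxide oxygen is protonated, giving an alcohol.
Total: 2 elementary steps.

2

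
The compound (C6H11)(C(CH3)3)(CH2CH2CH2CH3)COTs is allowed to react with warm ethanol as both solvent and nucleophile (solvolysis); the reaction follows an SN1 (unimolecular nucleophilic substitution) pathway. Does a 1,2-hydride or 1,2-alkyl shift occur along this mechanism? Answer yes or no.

The first-formed carbocation is tertiary.
No single 1,2-shift to an adjacent carbon would produce a more-substituted cation than the one already present, so no rearrangement occurs.

no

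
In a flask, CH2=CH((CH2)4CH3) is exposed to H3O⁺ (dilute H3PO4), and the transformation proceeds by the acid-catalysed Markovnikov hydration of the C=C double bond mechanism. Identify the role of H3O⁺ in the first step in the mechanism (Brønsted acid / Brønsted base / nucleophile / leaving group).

Step 1: Electrophilic addition begins with the π(C=C) electrons forming a bond to the proton of H3O⁺. Following Markovnikov's rule, the resulting cation is secondary. H2O is released.
H3O⁺ in the first step donates a proton in a proton-transfer step — a Brønsted acid.

Brønsted acid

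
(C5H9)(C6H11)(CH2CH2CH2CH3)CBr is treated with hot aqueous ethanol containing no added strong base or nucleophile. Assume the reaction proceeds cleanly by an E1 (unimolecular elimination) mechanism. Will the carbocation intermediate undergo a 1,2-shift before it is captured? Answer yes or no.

The first-formed carbocation is tertiary.
No single 1,2-shift to an adjacent carbon would produce a more-substituted cation than the one already present, so no rearrangement occurs.

no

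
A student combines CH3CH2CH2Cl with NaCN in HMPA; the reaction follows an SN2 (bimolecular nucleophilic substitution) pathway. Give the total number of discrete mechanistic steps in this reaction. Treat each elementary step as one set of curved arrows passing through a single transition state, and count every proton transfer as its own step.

1

Step 1: CN⁻ attacks the back face of the α-carbon while Cl⁻ departs with the C–Cl bonding pair — a single concerted displacement through a pentacoordinate transition state.
Total: 1 elementary step.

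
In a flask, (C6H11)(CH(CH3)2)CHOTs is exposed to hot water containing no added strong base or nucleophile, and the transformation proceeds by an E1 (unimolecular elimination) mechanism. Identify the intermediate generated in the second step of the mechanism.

tertiary carbocation

Step 1: The C–O bond breaks with both electrons going to the tosylate; TsO⁻ leaves and a secondary carbocation remains.
Step 2: Carbocation rearrangement: a 1,2-hydride shift from the adjacent isopropyl carbon converts the initially-formed secondary cation into the more stable tertiary cation.
After step 2 the species present is a tertiary carbocation.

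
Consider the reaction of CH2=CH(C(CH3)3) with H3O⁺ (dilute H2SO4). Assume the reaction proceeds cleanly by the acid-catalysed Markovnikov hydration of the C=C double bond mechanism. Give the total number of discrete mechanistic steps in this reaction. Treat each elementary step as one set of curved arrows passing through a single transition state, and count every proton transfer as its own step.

4

Step 1: The π electrons of the C=C bond attack a proton of H3O⁺; Markovnikov addition places the new C–H on the less-substituted alkene carbon, so the positive charge ends up on the more-substituted carbon — a secondary carbocation. H2O is released.
Step 2: A 1,2-methyl shift from the adjacent tert-butyl carbon moves the positive charge from the secondary centre to an adjacent carbon, generating a more stable tertiary carbocation.
Step 3: Water acts as the nucleophile: an oxygen lone pair bonds to the cationic carbon, giving an oxonium-ion intermediate.
Step 4: Proton transfer from the O–H of the oxonium ion to H2O completes the catalytic cycle and yields the alcohol.
Total: 4 elementary steps.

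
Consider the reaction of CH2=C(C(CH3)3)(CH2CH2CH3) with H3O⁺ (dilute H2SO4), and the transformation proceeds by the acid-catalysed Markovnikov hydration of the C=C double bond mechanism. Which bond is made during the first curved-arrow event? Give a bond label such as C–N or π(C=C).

Step 1: The π electrons of the C=C bond attack a proton of H3O⁺; Markovnikov addition places the new C–H on the less-substituted alkene carbon, so the positive charge ends up on the more-substituted carbon — a tertiary carbocation. H2O is released.
The bond formed in this step is the C–H bond.

C–H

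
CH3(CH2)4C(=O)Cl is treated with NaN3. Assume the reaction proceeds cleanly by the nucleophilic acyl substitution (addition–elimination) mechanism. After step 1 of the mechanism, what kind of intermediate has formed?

Step 1: N3⁻ adds to the carbonyl carbon; the C=O π electrons shift onto oxygen and a tetrahedral alkoxide intermediate forms.
After step 1 the species present is a tetrahedral intermediate.

tetrahedral intermediate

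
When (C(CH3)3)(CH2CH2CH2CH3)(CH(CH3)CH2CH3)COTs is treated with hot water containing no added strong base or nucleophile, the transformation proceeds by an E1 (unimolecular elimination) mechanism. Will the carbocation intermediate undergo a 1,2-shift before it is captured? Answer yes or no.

The first-formed carbocation is tertiary.
No single 1,2-shift to an adjacent carbon would produce a more-substituted cation than the one already present, so no rearrangement occurs.

no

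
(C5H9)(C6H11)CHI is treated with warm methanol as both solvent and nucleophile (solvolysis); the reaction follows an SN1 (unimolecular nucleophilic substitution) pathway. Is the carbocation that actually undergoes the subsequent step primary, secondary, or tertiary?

tertiary

Step 1: Ionisation: the C–I σ-bond cleaves heterolytically; both bonding electrons depart with I⁻, leaving a secondary carbocation at the α-carbon.
Step 2: A hydride (H with its bonding pair) migrates from the adjacent cyclohexyl carbon to the cationic centre — a 1,2-hydride shift — upgrading the secondary cation to a tertiary one.
The cation rearranges from secondary to tertiary via a 1,2-hydride shift from the adjacent cyclohexyl carbon; the tertiary cation is what reacts next.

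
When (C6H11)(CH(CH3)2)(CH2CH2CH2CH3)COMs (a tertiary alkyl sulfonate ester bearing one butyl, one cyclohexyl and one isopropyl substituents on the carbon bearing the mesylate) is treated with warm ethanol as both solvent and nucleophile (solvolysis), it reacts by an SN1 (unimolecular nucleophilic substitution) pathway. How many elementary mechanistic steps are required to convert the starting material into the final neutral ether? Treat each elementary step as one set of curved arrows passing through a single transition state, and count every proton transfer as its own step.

Step 1: Ionisation: the C–O σ-bond cleaves heterolytically; both bonding electrons depart with MsO⁻, leaving a tertiary carbocation at the α-carbon.
(No 1,2-shift: no single shift to an adjacent carbon would give a more stable cation.)
Step 2: Nucleophilic capture: the oxygen of CH3CH2OH bonds to the cationic carbon, producing an oxonium-ion intermediate.
Step 3: Proton transfer from the O–H of the oxonium ion to a solvent molecule delivers the neutral ether.
Total: 3 elementary steps.

3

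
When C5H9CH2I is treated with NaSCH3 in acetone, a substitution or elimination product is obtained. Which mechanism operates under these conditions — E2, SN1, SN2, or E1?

SN2

Conditions: a primary substrate with a strong nucleophile in the polar aprotic solvent acetone.
These conditions are the textbook signature of the SN2 pathway.
An unhindered substrate with a strong nucleophile in a polar aprotic solvent favours one-step backside displacement.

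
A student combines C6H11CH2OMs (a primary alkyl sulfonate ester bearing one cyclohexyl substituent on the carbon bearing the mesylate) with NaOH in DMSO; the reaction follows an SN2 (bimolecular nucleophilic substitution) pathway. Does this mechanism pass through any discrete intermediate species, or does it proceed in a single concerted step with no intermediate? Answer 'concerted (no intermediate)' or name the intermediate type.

concerted (no intermediate)

OH⁻ attacks the back face of the α-carbon while MsO⁻ departs with the C–O bonding pair — a single concerted displacement through a pentacoordinate transition state.
All bond changes occur in one transition state; no discrete intermediate is formed.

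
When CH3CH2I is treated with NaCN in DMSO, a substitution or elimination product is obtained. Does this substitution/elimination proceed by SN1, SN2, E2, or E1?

Conditions: a primary substrate with a strong nucleophile in the polar aprotic solvent DMSO.
These conditions are the textbook signature of the SN2 pathway.
An unhindered substrate with a strong nucleophile in a polar aprotic solvent favours one-step backside displacement.

SN2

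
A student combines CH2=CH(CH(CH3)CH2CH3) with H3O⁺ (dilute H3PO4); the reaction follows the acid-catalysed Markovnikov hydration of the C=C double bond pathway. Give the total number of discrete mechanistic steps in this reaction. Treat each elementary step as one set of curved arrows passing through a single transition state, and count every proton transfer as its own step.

Step 1: Protonation of the alkene by H3O⁺: the π bond acts as the nucleophile and picks up H⁺, giving the more stable (Markovnikov) secondary carbocation. H2O is released.
Step 2: A 1,2-hydride shift from the adjacent sec-butyl carbon moves the positive charge from the secondary centre to an adjacent carbon, generating a more stable tertiary carbocation.
Step 3: A lone pair on the oxygen of H2O attacks the carbocation, forming a C–O bond and an oxonium ion (a protonated alcohol).
Step 4: Deprotonation of the oxonium ion by a water molecule delivers the neutral alcohol and regenerates the acid catalyst.
Total: 4 elementary steps.

4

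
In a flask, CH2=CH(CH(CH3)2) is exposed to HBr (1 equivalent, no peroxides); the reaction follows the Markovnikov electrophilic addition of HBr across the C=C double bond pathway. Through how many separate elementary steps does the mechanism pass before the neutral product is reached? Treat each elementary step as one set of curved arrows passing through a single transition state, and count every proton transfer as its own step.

Step 1: The π electrons of the C=C bond attack a proton of HBr; Markovnikov addition places the new C–H on the less-substituted alkene carbon, so the positive charge ends up on the more-substituted carbon — a secondary carbocation. The H–Br bond breaks heterolytically, releasing Br⁻.
Step 2: A hydride (H with its bonding pair) migrates from the adjacent isopropyl carbon to the cationic centre — a 1,2-hydride shift — upgrading the secondary cation to a tertiary one.
Step 3: Nucleophilic attack by Br⁻ on the carbocation completes the addition, giving R–Br.
Total: 3 elementary steps.

3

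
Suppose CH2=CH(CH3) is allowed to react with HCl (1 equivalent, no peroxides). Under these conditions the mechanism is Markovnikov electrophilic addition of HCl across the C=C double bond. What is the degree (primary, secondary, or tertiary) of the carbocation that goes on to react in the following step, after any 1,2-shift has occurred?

secondary

Step 1: Protonation of the alkene by HCl: the π bond acts as the nucleophile and picks up H⁺, giving the more stable (Markovnikov) secondary carbocation. The H–Cl bond breaks heterolytically, releasing Cl⁻.
No single 1,2-shift to an adjacent carbon would give a more-substituted cation, so no rearrangement occurs.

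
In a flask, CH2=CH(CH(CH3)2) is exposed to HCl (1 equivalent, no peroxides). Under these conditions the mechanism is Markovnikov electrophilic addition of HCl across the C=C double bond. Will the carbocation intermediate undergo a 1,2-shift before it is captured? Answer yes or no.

The first-formed carbocation is secondary.
The adjacent isopropyl carbon already bears 2 other carbon substituents and has a hydrogen to migrate; after a 1,2-hydride shift from that carbon the positive charge sits on a tertiary centre.
Tertiary is more stable than secondary, so the shift occurs.

yes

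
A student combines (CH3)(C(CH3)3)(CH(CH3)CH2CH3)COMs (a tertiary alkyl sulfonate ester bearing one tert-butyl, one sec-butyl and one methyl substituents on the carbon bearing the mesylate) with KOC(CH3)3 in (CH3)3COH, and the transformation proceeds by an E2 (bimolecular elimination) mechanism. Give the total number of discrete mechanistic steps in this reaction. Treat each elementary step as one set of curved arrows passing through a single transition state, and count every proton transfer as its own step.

Step 1: In one step, (CH3)3CO⁻ pulls off a β-proton, the C–O bond cleaves, and a C=C double bond forms between the α- and β-carbons (E2, anti elimination).
Total: 1 elementary step.

1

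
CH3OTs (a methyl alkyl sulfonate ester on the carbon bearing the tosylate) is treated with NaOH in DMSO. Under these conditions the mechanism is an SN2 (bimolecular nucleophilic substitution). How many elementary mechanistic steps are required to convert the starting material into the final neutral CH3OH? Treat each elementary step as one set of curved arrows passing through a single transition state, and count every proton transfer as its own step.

1

Step 1: The hydroxide nucleophile donates a lone pair from O to the α-carbon in a backside attack; simultaneously the C–O σ-bond breaks and both of its electrons leave with TsO⁻. One concerted step with inversion of configuration.
Total: 1 elementary step.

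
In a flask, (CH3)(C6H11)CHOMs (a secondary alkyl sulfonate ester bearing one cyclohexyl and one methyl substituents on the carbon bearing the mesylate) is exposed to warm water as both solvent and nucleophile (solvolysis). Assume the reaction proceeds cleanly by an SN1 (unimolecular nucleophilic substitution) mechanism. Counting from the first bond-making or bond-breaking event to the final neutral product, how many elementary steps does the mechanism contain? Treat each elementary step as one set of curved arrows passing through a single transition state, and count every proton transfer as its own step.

4

Step 1: Rate-determining heterolysis of the C–O bond gives MsO⁻ and a secondary carbocation.
Step 2: A 1,2-hydride shift from the adjacent cyclohexyl carbon moves the positive charge from the secondary centre to an adjacent carbon, generating a more stable tertiary carbocation.
Step 3: H2O donates an oxygen lone pair into the empty p orbital of the cation, giving a protonated alcohol (an oxonium ion).
Step 4: A second solvent molecule removes the proton on oxygen, giving the neutral alcohol product.
Total: 4 elementary steps.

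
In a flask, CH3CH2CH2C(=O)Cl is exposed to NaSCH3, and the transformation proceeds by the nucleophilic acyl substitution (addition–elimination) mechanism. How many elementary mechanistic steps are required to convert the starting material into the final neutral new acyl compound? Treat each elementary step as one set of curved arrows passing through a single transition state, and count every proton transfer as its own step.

Step 1: Nucleophilic addition of CH3S⁻ to the acyl carbon breaks the π(C=O) bond and yields a tetrahedral, anionic intermediate.
Step 2: Elimination step: re-formation of the carbonyl π bond drives out Cl⁻, giving the new acyl compound.
Total: 2 elementary steps.

2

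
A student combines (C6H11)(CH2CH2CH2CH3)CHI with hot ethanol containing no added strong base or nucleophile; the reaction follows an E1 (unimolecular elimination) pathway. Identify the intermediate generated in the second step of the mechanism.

tertiary carbocation

Step 1: Rate-determining heterolysis of the C–I bond gives I⁻ and a secondary carbocation.
Step 2: A 1,2-hydride shift from the adjacent cyclohexyl carbon moves the positive charge from the secondary centre to an adjacent carbon, generating a more stable tertiary carbocation.
After step 2 the species present is a tertiary carbocation.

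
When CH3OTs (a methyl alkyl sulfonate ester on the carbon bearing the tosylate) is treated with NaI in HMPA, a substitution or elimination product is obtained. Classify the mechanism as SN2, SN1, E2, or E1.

Conditions: a methyl substrate with a strong nucleophile in the polar aprotic solvent HMPA.
These conditions are the textbook signature of the SN2 pathway.
An unhindered substrate with a strong nucleophile in a polar aprotic solvent favours one-step backside displacement.

SN2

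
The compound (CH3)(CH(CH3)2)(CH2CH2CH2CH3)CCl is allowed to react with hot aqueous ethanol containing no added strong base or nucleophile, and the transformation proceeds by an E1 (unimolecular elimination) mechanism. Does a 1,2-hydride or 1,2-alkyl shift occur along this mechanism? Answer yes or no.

The first-formed carbocation is tertiary.
No single 1,2-shift to an adjacent carbon would produce a more-substituted cation than the one already present, so no rearrangement occurs.

no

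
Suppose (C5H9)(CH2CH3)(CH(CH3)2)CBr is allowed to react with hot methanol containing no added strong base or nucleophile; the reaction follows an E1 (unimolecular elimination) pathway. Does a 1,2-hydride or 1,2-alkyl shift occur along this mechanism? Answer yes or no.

The first-formed carbocation is tertiary.
No single 1,2-shift to an adjacent carbon would produce a more-substituted cation than the one already present, so no rearrangement occurs.

no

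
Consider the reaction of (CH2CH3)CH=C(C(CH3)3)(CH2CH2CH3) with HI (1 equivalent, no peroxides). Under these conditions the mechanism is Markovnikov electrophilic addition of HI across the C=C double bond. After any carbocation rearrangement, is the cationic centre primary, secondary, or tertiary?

Step 1: Protonation of the alkene by HI: the π bond acts as the nucleophile and picks up H⁺, giving the more stable (Markovnikov) tertiary carbocation. The H–I bond breaks heterolytically, releasing I⁻.
No single 1,2-shift to an adjacent carbon would give a more-substituted cation, so no rearrangement occurs.

tertiary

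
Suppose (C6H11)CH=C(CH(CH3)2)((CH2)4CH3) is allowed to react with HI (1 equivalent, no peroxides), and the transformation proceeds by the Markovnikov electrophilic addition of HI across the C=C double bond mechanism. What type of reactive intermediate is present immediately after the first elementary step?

tertiary carbocation

Step 1: Protonation of the alkene by HI: the π bond acts as the nucleophile and picks up H⁺, giving the more stable (Markovnikov) tertiary carbocation. The H–I bond breaks heterolytically, releasing I⁻.
After step 1 the species present is a tertiary carbocation.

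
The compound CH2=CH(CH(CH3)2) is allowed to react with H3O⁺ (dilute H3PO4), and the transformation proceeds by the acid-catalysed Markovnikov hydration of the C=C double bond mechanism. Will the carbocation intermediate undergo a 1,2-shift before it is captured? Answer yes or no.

yes

The first-formed carbocation is secondary.
The adjacent isopropyl carbon already bears 2 other carbon substituents and has a hydrogen to migrate; after a 1,2-hydride shift from that carbon the positive charge sits on a tertiary centre.
Tertiary is more stable than secondary, so the shift occurs.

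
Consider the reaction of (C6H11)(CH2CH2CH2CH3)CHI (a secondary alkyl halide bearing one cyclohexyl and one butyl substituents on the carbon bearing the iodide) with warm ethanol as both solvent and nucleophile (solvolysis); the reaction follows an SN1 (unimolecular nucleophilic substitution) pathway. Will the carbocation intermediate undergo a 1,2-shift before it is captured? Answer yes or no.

The first-formed carbocation is secondary.
The adjacent cyclohexyl carbon already bears 2 other carbon substituents and has a hydrogen to migrate; after a 1,2-hydride shift from that carbon the positive charge sits on a tertiary centre.
Tertiary is more stable than secondary, so the shift occurs.

yes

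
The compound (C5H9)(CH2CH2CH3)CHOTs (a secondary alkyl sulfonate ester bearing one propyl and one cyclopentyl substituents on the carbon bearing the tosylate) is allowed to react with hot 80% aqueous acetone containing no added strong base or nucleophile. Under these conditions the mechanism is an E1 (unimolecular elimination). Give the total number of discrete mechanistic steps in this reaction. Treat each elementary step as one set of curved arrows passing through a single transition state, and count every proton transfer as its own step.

Step 1: The C–O bond breaks with both electrons going to the tosylate; TsO⁻ leaves and a secondary carbocation remains.
Step 2: A 1,2-hydride shift from the adjacent cyclopentyl carbon moves the positive charge from the secondary centre to an adjacent carbon, generating a more stable tertiary carbocation.
Step 3: Loss of a β-proton to a water molecule of the solvent: the C–H bonding pair collapses toward the cationic carbon to form the C=C π bond, yielding the alkene.
Total: 3 elementary steps.

3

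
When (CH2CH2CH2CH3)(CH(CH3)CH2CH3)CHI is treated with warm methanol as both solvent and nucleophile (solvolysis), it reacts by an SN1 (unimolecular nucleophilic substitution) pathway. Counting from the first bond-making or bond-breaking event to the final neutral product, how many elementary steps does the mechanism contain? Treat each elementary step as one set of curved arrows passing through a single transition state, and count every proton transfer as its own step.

Step 1: Unassisted departure of I⁻ (taking the C–I bonding pair) generates a secondary carbocation.
Step 2: A hydride (H with its bonding pair) migrates from the adjacent sec-butyl carbon to the cationic centre — a 1,2-hydride shift — upgrading the secondary cation to a tertiary one.
Step 3: CH3OH donates an oxygen lone pair into the empty p orbital of the cation, giving a protonated ether (an oxonium ion).
Step 4: Proton transfer from the O–H of the oxonium ion to a solvent molecule delivers the neutral ether.
Total: 4 elementary steps.

4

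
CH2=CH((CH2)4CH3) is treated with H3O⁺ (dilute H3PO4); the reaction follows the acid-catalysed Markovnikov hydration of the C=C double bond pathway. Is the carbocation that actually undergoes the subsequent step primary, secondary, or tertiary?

Step 1: Electrophilic addition begins with the π(C=C) electrons forming a bond to the proton of H3O⁺. Following Markovnikov's rule, the resulting cation is secondary. H2O is released.
No single 1,2-shift to an adjacent carbon would give a more-substituted cation, so no rearrangement occurs.

secondary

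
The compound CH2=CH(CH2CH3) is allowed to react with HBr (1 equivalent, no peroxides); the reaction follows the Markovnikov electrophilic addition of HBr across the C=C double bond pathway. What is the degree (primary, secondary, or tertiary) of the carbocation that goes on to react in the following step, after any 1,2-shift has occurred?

secondary

Step 1: Electrophilic addition begins with the π(C=C) electrons forming a bond to the proton of HBr. Following Markovnikov's rule, the resulting cation is secondary. The H–Br bond breaks heterolytically, releasing Br⁻.
No single 1,2-shift to an adjacent carbon would give a more-substituted cation, so no rearrangement occurs.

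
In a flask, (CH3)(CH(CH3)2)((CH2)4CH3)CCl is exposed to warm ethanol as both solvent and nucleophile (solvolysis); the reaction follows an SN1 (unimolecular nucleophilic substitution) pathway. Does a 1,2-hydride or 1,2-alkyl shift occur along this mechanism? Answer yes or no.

no

The first-formed carbocation is tertiary.
No single 1,2-shift to an adjacent carbon would produce a more-substituted cation than the one already present, so no rearrangement occurs.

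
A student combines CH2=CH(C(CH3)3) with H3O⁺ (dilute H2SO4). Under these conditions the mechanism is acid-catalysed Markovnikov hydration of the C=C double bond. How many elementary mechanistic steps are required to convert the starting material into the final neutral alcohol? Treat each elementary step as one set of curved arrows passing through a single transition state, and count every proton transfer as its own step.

Step 1: Electrophilic addition begins with the π(C=C) electrons forming a bond to the proton of H3O⁺. Following Markovnikov's rule, the resulting cation is secondary. H2O is released.
Step 2: A methyl group with its bonding pair migrates from the adjacent tert-butyl carbon to the cationic centre — a 1,2-methyl shift — upgrading the secondary cation to a tertiary one.
Step 3: A lone pair on the oxygen of H2O attacks the carbocation, forming a C–O bond and an oxonium ion (a protonated alcohol).
Step 4: Proton transfer from the O–H of the oxonium ion to H2O completes the catalytic cycle and yields the alcohol.
Total: 4 elementary steps.

4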